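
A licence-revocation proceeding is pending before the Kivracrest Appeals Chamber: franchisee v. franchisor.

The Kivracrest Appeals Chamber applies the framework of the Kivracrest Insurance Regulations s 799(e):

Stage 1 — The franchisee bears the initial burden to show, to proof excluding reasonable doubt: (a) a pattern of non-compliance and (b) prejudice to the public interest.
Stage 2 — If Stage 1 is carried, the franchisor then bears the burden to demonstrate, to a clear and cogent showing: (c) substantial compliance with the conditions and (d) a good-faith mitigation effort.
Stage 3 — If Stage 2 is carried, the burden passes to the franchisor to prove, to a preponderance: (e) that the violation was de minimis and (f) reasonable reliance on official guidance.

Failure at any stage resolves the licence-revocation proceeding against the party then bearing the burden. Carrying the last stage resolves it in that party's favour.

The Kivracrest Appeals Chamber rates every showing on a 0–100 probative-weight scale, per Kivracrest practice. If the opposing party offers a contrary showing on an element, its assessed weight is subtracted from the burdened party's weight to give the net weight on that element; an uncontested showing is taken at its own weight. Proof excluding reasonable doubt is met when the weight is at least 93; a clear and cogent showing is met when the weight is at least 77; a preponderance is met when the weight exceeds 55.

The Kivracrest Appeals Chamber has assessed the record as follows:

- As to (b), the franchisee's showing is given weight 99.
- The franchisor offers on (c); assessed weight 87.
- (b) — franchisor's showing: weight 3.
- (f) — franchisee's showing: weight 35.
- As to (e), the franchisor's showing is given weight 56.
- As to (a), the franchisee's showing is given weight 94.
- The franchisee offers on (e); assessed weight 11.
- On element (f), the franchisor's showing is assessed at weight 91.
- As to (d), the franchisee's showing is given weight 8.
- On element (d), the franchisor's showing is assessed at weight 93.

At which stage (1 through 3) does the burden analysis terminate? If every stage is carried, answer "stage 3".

Stage 1 — burden on franchisee; standard: proof excluding reasonable doubt (weight is at least 93).
    (a): 94 ≥ 93 [met]
    (b): 99 − 3 = 96 ≥ 93 [met]
  Stage 1 is satisfied; the onus moves to the franchisor.
Stage 2 — burden on franchisor; standard: a clear and cogent showing (weight is at least 77).
    (c): 87 ≥ 77 [met]
    (d): 93 − 8 = 85 ≥ 77 [met]
  Stage 2 carried; the burden remains with the franchisor.
Stage 3 — burden on franchisor; standard: a preponderance (weight exceeds 55).
    (e): 56 − 11 = 45 ≤ 55 [not met]
    (f): 91 − 35 = 56 > 55 [met]
  Not every element is met, so the franchisor fails to carry Stage 3.
The analysis ends at Stage 3; the franchisee prevails.

stage 3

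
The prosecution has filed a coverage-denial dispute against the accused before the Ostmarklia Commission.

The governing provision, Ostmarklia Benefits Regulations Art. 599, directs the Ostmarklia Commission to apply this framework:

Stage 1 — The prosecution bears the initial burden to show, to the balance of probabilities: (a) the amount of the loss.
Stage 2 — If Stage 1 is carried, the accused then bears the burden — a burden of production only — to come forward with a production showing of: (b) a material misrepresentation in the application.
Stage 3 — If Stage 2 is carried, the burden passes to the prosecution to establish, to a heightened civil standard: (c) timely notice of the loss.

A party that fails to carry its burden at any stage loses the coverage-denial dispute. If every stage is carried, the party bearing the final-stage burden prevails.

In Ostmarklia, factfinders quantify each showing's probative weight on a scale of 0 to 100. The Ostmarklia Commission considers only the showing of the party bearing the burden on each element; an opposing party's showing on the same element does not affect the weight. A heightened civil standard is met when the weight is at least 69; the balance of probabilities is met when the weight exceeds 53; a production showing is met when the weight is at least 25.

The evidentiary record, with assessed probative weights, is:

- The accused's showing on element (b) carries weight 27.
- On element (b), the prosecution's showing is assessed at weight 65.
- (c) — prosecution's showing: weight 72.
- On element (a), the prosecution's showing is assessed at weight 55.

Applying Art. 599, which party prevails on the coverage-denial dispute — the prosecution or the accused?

prosecution

Stage 1 — burden on prosecution; standard: the balance of probabilities (weight exceeds 53).
    (a): 55 > 53 [met]
  Stage 1 is satisfied; the onus moves to the accused.
Stage 2 — burden on accused; standard: a production showing (weight is at least 25).
    (b): 27 (prosecution's 65 disregarded) ≥ 25 [met]
  Stage 2 is satisfied; the onus moves to the prosecution.
Stage 3 — burden on prosecution; standard: a heightened civil standard (weight is at least 69).
    (c): 72 ≥ 69 [met]
  The prosecution carries the last stage.
Every stage carried; the prosecution prevails.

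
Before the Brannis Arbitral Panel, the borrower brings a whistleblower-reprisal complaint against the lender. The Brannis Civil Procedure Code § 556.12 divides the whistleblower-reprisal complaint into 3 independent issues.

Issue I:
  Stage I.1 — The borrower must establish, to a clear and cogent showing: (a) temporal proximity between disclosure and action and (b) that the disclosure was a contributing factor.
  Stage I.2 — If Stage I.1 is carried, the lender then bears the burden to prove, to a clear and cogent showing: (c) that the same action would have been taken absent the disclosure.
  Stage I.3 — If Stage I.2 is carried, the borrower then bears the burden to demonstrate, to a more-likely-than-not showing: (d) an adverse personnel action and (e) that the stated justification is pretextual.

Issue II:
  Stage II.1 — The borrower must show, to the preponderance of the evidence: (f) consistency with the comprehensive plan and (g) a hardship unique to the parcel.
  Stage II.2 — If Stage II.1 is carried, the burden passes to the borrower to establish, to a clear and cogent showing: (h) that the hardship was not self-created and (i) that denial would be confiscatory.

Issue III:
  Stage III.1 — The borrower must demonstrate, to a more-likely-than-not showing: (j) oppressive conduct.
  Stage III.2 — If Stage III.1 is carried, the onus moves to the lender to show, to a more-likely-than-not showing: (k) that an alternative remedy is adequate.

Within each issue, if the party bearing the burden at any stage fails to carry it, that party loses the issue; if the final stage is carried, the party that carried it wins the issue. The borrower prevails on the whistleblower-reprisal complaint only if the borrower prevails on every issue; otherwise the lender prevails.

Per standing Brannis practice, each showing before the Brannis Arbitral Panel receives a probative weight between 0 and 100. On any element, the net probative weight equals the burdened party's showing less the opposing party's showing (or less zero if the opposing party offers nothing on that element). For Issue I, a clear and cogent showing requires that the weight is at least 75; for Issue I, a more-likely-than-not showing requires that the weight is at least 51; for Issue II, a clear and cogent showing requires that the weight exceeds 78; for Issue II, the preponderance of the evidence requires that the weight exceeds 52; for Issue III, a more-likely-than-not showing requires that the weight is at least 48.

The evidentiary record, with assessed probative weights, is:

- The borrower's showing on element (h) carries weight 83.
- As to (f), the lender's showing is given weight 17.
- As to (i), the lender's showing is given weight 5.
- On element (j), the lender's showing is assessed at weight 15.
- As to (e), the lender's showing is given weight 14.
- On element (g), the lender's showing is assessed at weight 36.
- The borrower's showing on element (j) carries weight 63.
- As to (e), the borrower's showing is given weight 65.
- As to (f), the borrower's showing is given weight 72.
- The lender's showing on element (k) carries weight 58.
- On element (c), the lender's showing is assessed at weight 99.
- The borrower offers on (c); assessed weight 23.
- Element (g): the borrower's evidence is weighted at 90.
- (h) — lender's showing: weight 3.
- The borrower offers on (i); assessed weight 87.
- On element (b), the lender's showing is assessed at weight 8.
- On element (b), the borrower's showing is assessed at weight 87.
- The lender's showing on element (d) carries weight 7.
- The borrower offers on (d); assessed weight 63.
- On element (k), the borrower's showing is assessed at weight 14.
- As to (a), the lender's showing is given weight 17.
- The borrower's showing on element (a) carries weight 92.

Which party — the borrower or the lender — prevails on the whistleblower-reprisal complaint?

— Issue I —
Stage I.1 — burden on borrower; standard: a clear and cogent showing (weight is at least 75).
    (a): 92 − 17 = 75 ≥ 75 [met]
    (b): 87 − 8 = 79 ≥ 75 [met]
  Stage I.1 carried; the burden shifts to the lender.
Stage I.2 — burden on lender; standard: a clear and cogent showing (weight is at least 75).
    (c): 99 − 23 = 76 ≥ 75 [met]
  Stage I.2 carried; the burden shifts to the borrower.
Stage I.3 — burden on borrower; standard: a more-likely-than-not showing (weight is at least 51).
    (d): 63 − 7 = 56 ≥ 51 [met]
    (e): 65 − 14 = 51 ≥ 51 [met]
  The borrower carries the last stage.
Every stage carried; the borrower prevails on this issue.
— Issue II —
Stage II.1 — burden on borrower; standard: the preponderance of the evidence (weight exceeds 52).
    (f): 72 − 17 = 55 > 52 [met]
    (g): 90 − 36 = 54 > 52 [met]
  All elements met. The borrower retains the burden for Stage II.2.
Stage II.2 — burden on borrower; standard: a clear and cogent showing (weight exceeds 78).
    (h): 83 − 3 = 80 > 78 [met]
    (i): 87 − 5 = 82 > 78 [met]
  All elements met at the final stage.
All stages carried — the borrower prevails on this issue.
— Issue III —
Stage III.1 — burden on borrower; standard: a more-likely-than-not showing (weight is at least 48).
    (j): 63 − 15 = 48 ≥ 48 [met]
  All elements met. The burden passes to the lender.
Stage III.2 — burden on lender; standard: a more-likely-than-not showing (weight is at least 48).
    (k): 58 − 14 = 44 < 48 [not met]
  Stage III.2 not carried; the lender fails its burden.
The analysis ends at Stage III.2; the borrower prevails on this issue.
Per-issue: Issue I → borrower; Issue II → borrower; Issue III → borrower. The borrower must prevail on every issue; overall, the borrower prevails.

borrower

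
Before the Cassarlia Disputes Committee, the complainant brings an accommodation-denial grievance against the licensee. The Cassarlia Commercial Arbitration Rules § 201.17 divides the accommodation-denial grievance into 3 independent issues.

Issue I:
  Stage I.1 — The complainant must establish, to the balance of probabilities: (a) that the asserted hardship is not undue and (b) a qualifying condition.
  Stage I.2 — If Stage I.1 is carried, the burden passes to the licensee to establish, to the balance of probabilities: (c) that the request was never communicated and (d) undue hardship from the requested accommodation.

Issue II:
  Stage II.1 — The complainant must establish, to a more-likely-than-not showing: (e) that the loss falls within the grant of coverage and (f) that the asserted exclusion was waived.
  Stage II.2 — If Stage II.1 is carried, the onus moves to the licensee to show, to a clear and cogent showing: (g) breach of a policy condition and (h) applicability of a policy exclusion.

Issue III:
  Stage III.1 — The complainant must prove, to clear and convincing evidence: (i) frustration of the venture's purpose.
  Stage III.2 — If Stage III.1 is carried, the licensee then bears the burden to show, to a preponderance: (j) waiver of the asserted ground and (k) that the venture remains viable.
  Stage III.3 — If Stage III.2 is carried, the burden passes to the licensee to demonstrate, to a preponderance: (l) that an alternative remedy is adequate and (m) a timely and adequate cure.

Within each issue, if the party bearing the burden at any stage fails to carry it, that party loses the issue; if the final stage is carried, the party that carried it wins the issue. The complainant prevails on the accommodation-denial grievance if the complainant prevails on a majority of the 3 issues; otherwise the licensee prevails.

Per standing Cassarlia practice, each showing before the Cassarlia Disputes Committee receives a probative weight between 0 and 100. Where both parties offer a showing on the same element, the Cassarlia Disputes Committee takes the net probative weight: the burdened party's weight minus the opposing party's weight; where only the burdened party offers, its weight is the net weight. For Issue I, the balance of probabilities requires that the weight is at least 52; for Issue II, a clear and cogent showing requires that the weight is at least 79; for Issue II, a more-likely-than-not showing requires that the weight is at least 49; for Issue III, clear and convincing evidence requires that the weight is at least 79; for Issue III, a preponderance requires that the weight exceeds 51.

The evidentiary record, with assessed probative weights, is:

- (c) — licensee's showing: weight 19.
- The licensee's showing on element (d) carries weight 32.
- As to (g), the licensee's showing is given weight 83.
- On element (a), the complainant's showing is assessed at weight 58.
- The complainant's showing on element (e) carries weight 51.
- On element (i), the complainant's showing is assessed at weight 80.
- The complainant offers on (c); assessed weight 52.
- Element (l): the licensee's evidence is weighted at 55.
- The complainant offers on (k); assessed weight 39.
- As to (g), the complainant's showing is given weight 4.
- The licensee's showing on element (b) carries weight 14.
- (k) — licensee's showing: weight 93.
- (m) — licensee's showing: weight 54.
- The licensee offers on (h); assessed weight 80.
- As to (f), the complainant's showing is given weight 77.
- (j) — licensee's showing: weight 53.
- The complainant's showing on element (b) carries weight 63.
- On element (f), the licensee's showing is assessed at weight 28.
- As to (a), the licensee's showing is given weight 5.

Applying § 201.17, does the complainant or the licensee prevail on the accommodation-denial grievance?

licensee

— Issue I —
At Stage I.1 the complainant must meet the balance of probabilities (weight is at least 52): on (a) the weight is 58 less the opposing 5 gives net 53, ≥ 52, so (a) meets the standard; on (b) the weight is 63 less the opposing 14 gives net 49, < 52, so (b) does not meet the standard.
  Not every element is met, so the complainant fails to carry Stage I.1.
The analysis ends at Stage I.1; the licensee prevails on this issue.
— Issue II —
Stage II.1 (complainant, a more-likely-than-not showing, weight is at least 49): (e) 51 ≥ 49 — meets; (f) net 77−28=49 ≥ 49 — meets.
  Stage II.1 is satisfied; the onus moves to the licensee.
Stage II.2 (licensee, a clear and cogent showing, weight is at least 79): (g) net 83−4=79 ≥ 79 — meets; (h) 80 ≥ 79 — meets.
  The licensee carries the last stage.
All stages carried — the licensee prevails on this issue.
— Issue III —
Stage III.1 — burden on complainant; standard: clear and convincing evidence (weight is at least 79).
    (i): 80 ≥ 79 [met]
  Stage III.1 carried; the burden shifts to the licensee.
Stage III.2 — burden on licensee; standard: a preponderance (weight exceeds 51).
    (j): 53 > 51 [met]
    (k): 93 − 39 = 54 > 51 [met]
  All elements met. The licensee retains the burden for Stage III.3.
Stage III.3 — burden on licensee; standard: a preponderance (weight exceeds 51).
    (l): 55 > 51 [met]
    (m): 54 > 51 [met]
  The licensee carries the last stage.
With every stage satisfied, the licensee prevails on this issue.
Per-issue: Issue I → licensee; Issue II → licensee; Issue III → licensee. The complainant must prevail on a majority of issues; overall, the licensee prevails.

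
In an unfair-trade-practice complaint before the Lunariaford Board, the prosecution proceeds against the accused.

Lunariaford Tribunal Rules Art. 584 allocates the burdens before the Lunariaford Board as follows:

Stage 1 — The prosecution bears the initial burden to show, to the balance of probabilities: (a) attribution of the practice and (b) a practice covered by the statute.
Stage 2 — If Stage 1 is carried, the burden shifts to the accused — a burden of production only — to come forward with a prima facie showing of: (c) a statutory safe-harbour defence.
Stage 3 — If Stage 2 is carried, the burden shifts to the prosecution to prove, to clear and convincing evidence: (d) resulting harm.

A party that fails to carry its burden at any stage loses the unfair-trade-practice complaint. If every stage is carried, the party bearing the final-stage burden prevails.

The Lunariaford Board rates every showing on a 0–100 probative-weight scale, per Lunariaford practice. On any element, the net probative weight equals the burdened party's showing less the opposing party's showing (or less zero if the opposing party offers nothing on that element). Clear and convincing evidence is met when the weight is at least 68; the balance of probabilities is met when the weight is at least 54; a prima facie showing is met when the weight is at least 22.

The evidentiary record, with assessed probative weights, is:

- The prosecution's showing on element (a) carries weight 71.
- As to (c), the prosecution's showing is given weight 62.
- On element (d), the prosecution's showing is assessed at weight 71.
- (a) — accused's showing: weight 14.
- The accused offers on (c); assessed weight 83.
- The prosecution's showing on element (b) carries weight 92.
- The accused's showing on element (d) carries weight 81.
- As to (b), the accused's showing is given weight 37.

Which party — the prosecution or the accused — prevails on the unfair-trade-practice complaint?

Stage 1 — burden on prosecution; standard: the balance of probabilities (weight is at least 54).
    (a): 71 − 14 = 57 ≥ 54 [met]
    (b): 92 − 37 = 55 ≥ 54 [met]
  The prosecution carries Stage 1; the accused now bears the burden.
Stage 2 — burden on accused; standard: a prima facie showing (weight is at least 22).
    (c): 83 − 62 = 21 < 22 [not met]
  Stage 2 not carried; the accused fails its burden.
The prosecution prevails.

prosecution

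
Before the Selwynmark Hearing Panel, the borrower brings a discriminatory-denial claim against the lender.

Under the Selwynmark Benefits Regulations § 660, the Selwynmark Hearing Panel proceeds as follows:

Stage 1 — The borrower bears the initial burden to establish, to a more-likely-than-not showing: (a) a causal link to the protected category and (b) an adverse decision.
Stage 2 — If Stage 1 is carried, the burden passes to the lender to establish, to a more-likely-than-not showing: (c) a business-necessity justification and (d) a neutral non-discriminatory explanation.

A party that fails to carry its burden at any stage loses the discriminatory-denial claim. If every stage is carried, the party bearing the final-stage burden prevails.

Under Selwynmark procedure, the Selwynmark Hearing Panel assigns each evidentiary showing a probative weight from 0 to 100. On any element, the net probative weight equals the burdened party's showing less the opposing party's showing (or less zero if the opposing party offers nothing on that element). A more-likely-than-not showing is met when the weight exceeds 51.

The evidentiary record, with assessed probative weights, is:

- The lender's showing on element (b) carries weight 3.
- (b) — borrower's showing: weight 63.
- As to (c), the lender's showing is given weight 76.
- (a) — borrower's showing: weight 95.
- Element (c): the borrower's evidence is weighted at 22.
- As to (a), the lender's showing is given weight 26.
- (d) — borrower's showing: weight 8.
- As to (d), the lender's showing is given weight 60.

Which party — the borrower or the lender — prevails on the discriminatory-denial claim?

lender

Stage 1 — burden on borrower; standard: a more-likely-than-not showing (weight exceeds 51).
    (a): 95 − 26 = 69 > 51 [met]
    (b): 63 − 3 = 60 > 51 [met]
  Stage 1 is satisfied; the onus moves to the lender.
Stage 2 — burden on lender; standard: a more-likely-than-not showing (weight exceeds 51).
    (c): 76 − 22 = 54 > 51 [met]
    (d): 60 − 8 = 52 > 51 [met]
  The lender carries the last stage.
With every stage satisfied, the lender prevails.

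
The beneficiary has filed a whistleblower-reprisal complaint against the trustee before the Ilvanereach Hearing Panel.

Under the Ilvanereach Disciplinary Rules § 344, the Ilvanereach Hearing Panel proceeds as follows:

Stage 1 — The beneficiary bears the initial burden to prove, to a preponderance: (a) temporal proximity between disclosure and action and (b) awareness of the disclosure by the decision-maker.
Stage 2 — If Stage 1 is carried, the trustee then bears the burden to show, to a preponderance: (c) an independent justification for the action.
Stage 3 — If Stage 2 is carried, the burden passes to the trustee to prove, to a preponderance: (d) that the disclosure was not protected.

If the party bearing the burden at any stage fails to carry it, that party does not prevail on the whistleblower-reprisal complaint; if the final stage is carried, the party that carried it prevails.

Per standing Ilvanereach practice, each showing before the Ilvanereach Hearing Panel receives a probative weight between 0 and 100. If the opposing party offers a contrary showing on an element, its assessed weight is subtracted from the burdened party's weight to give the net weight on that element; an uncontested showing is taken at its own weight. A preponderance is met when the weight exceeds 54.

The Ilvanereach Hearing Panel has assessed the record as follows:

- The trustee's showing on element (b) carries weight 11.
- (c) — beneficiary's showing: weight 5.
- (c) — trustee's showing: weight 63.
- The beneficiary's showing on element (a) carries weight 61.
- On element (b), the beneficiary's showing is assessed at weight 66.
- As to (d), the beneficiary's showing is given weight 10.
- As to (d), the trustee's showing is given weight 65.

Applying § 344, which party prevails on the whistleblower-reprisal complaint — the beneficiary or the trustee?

trustee

At Stage 1 the beneficiary must meet a preponderance (weight exceeds 54): on (a) the weight is 61, > 54, so (a) meets the standard; on (b) the weight is 66 less the opposing 11 gives net 55, > 54, so (b) meets the standard.
  All elements met. The burden passes to the trustee.
At Stage 2 the trustee must meet a preponderance (weight exceeds 54): on (c) the weight is 63 less the opposing 5 gives net 58, > 54, so (c) meets the standard.
  Stage 2 is satisfied; the trustee continues to bear the burden.
At Stage 3 the trustee must meet a preponderance (weight exceeds 54): on (d) the weight is 65 less the opposing 10 gives net 55, which does exceed 54, so (d) meets the standard.
  All elements met at the final stage.
Every stage carried; the trustee prevails.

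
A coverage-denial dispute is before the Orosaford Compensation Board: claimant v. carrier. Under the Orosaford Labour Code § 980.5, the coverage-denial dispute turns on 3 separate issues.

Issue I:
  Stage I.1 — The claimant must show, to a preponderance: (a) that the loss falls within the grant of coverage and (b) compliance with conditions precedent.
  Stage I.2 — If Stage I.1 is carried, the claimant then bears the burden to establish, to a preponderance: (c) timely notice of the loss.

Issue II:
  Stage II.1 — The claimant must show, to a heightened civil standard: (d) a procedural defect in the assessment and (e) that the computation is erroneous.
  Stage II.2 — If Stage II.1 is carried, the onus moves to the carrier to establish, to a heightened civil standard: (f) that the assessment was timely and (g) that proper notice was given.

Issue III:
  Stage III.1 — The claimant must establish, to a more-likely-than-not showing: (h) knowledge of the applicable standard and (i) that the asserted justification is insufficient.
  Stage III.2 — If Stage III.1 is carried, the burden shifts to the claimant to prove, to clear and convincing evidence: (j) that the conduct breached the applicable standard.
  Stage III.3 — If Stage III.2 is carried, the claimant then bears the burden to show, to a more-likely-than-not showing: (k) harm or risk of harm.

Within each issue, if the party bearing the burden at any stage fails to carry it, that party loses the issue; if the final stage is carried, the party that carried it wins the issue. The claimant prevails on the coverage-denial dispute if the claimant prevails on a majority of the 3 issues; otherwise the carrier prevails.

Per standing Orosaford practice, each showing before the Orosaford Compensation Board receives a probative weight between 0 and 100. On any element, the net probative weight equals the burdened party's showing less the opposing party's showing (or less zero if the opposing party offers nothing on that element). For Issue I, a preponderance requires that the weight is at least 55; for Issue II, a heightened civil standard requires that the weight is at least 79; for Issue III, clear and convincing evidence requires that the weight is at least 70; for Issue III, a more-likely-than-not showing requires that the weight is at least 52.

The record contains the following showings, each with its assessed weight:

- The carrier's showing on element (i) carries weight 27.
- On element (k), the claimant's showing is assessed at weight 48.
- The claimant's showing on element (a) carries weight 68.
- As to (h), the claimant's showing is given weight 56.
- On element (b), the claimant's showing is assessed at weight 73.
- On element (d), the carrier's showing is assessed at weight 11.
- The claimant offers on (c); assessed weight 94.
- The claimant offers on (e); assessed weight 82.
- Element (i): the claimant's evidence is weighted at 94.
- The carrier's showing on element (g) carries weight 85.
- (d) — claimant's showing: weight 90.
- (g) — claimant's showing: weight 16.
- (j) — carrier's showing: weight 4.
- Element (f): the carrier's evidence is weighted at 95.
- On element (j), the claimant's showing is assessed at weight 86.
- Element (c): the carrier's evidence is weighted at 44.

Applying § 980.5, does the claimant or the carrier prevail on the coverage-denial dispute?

— Issue I —
At Stage I.1 the claimant must meet a preponderance (weight is at least 55): on (a) the weight is 68, ≥ 55, so (a) meets the standard; on (b) the weight is 73, ≥ 55, so (b) meets the standard.
  Stage I.1 is satisfied; the claimant continues to bear the burden.
At Stage I.2 the claimant must meet a preponderance (weight is at least 55): on (c) the weight is 94 less the opposing 44 gives net 50, < 55, so (c) does not meet the standard.
  Not every element is met, so the claimant fails to carry Stage I.2.
The carrier prevails on this issue.
— Issue II —
Stage II.1 — burden on claimant; standard: a heightened civil standard (weight is at least 79).
    (d): 90 − 11 = 79 ≥ 79 [met]
    (e): 82 ≥ 79 [met]
  The claimant carries Stage II.1; the carrier now bears the burden.
Stage II.2 — burden on carrier; standard: a heightened civil standard (weight is at least 79).
    (f): 95 ≥ 79 [met]
    (g): 85 − 16 = 69 < 79 [not met]
  The carrier does not carry Stage II.2.
The analysis ends at Stage II.2; the claimant prevails on this issue.
— Issue III —
Stage III.1 — burden on claimant; standard: a more-likely-than-not showing (weight is at least 52).
    (h): 56 ≥ 52 [met]
    (i): 94 − 27 = 67 ≥ 52 [met]
  Stage III.1 carried; the burden remains with the claimant.
Stage III.2 — burden on claimant; standard: clear and convincing evidence (weight is at least 70).
    (j): 86 − 4 = 82 ≥ 70 [met]
  Stage III.2 carried; the burden remains with the claimant.
Stage III.3 — burden on claimant; standard: a more-likely-than-not showing (weight is at least 52).
    (k): 48 < 52 [not met]
  Stage III.3 not carried; the claimant fails its burden.
So the carrier prevails on this issue.
Per-issue: Issue I → carrier; Issue II → claimant; Issue III → carrier. The claimant must prevail on a majority of issues; overall, the carrier prevails.

carrier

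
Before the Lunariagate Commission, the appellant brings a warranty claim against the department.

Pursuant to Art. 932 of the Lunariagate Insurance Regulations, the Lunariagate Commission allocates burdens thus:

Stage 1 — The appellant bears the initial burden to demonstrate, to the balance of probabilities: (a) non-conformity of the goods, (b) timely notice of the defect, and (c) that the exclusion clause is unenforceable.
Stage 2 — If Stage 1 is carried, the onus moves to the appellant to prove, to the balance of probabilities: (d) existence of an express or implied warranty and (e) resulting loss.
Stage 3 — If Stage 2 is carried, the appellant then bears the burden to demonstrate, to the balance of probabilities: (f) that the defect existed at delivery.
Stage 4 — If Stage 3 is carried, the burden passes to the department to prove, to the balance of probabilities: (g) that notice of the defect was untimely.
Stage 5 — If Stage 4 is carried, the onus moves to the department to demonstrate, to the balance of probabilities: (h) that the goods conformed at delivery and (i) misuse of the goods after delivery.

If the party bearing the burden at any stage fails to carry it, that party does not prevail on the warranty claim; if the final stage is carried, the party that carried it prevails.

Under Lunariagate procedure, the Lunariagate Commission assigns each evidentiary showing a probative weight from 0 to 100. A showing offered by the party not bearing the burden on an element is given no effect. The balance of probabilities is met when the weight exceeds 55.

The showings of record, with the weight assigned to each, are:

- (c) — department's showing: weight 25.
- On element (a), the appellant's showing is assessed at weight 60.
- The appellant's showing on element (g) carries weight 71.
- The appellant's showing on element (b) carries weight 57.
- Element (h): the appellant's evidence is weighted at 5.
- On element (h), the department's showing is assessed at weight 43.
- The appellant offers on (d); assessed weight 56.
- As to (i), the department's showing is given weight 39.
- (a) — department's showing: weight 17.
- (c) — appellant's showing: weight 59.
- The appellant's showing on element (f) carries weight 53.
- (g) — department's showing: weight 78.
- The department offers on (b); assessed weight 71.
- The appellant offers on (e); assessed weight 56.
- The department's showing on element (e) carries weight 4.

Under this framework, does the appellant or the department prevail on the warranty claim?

Stage 1 — burden on appellant; standard: the balance of probabilities (weight exceeds 55).
    (a): 60 (department's 17 disregarded) > 55 [met]
    (b): 57 (department's 71 disregarded) > 55 [met]
    (c): 59 (department's 25 disregarded) > 55 [met]
  Stage 1 carried; the burden remains with the appellant.
Stage 2 — burden on appellant; standard: the balance of probabilities (weight exceeds 55).
    (d): 56 > 55 [met]
    (e): 56 (department's 4 disregarded) > 55 [met]
  Stage 2 is satisfied; the appellant continues to bear the burden.
Stage 3 — burden on appellant; standard: the balance of probabilities (weight exceeds 55).
    (f): 53 ≤ 55 [not met]
  The appellant does not carry Stage 3.
So the department prevails.

department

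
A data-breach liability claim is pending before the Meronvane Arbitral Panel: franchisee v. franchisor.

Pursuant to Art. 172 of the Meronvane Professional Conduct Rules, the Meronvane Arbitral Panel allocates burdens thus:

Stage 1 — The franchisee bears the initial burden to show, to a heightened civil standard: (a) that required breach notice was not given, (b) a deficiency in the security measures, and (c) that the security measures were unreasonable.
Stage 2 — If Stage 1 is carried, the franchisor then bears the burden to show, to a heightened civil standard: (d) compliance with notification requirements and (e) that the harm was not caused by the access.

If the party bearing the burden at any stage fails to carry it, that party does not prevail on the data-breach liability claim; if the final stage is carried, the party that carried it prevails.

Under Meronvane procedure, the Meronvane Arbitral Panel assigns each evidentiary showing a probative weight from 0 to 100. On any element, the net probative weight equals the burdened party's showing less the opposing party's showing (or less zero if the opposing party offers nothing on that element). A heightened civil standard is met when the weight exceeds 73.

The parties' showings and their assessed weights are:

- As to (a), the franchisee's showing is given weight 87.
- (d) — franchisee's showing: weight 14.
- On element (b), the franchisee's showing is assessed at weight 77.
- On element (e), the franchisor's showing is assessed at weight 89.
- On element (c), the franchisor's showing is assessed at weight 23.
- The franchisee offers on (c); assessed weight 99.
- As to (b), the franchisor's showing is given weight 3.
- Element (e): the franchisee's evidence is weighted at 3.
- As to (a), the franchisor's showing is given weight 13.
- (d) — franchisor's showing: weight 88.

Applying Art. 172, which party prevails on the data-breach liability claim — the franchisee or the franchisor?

franchisor

At Stage 1 the franchisee must meet a heightened civil standard (weight exceeds 73): on (a) the weight is 87 less the opposing 13 gives net 74, > 73, so (a) meets the standard; on (b) the weight is 77 less the opposing 3 gives net 74, > 73, so (b) meets the standard; on (c) the weight is 99 less the opposing 23 gives net 76, > 73, so (c) meets the standard.
  Stage 1 carried; the burden shifts to the franchisor.
At Stage 2 the franchisor must meet a heightened civil standard (weight exceeds 73): on (d) the weight is 88 less the opposing 14 gives net 74, > 73, so (d) meets the standard; on (e) the weight is 89 less the opposing 3 gives net 86, > 73, so (e) meets the standard.
  The franchisor carries the last stage.
With every stage satisfied, the franchisor prevails.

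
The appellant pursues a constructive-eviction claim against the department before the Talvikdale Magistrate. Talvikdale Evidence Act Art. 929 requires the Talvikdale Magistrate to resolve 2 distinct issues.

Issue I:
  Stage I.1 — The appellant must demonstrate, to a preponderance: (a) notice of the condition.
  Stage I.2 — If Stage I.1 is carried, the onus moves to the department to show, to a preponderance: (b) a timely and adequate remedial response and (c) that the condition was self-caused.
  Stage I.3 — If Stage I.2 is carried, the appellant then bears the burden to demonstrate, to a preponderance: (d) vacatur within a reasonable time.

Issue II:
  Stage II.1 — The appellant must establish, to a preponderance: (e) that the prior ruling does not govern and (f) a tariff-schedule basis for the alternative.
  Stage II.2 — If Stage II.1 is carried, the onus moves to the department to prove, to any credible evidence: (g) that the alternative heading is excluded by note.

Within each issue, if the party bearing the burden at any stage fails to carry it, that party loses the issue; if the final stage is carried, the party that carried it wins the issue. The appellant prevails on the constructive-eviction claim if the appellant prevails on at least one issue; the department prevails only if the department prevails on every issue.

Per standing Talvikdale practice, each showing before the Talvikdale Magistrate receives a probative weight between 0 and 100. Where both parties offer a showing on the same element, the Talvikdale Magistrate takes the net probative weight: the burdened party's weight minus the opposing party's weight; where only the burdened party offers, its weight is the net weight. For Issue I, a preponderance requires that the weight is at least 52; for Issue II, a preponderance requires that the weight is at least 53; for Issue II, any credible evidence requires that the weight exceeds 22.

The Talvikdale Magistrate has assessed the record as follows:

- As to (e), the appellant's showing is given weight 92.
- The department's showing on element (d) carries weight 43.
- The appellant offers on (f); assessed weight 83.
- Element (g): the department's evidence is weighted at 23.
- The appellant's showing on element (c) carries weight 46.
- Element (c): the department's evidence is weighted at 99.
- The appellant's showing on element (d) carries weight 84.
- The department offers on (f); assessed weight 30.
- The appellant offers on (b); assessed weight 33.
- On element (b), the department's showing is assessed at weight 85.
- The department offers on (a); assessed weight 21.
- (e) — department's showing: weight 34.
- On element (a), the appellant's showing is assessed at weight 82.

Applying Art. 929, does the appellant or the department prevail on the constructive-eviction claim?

department

— Issue I —
Stage I.1 — burden on appellant; standard: a preponderance (weight is at least 52).
    (a): 82 − 21 = 61 ≥ 52 [met]
  Stage I.1 carried; the burden shifts to the department.
Stage I.2 — burden on department; standard: a preponderance (weight is at least 52).
    (b): 85 − 33 = 52 ≥ 52 [met]
    (c): 99 − 46 = 53 ≥ 52 [met]
  The department carries Stage I.2; the appellant now bears the burden.
Stage I.3 — burden on appellant; standard: a preponderance (weight is at least 52).
    (d): 84 − 43 = 41 < 52 [not met]
  Stage I.3 not carried; the appellant fails its burden.
The analysis ends at Stage I.3; the department prevails on this issue.
— Issue II —
At Stage II.1 the appellant must meet a preponderance (weight is at least 53): on (e) the weight is 92 less the opposing 34 gives net 58, ≥ 53, so (e) meets the standard; on (f) the weight is 83 less the opposing 30 gives net 53, which does reach 53, so (f) meets the standard.
  Stage II.1 carried; the burden shifts to the department.
At Stage II.2 the department must meet any credible evidence (weight exceeds 22): on (g) the weight is 23, > 22, so (g) meets the standard.
  All elements met at the final stage.
Every stage carried; the department prevails on this issue.
Per-issue: Issue I → department; Issue II → department. The appellant must prevail on at least one issue; overall, the department prevails.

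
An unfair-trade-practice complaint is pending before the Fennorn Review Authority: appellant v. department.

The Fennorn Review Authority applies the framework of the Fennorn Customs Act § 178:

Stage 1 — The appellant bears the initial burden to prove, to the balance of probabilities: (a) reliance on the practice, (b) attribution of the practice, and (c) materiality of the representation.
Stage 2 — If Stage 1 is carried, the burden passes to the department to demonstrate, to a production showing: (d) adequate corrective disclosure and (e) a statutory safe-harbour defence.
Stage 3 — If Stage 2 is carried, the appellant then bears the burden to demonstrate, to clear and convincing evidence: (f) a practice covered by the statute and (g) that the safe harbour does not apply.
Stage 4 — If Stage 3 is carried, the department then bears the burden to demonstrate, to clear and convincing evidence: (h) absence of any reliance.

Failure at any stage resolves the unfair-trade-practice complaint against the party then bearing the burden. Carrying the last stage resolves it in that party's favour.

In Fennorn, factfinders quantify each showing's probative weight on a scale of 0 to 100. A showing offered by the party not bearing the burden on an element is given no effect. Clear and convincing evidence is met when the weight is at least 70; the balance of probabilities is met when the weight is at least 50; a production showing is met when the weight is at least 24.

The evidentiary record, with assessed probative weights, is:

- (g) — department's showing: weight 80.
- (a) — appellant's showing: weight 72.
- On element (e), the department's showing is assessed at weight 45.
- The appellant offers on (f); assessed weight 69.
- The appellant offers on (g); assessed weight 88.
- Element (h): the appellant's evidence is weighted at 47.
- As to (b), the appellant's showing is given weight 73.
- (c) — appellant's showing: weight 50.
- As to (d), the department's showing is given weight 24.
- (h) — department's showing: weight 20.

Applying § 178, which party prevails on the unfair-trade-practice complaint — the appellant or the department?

Stage 1 — burden on appellant; standard: the balance of probabilities (weight is at least 50).
    (a): 72 ≥ 50 [met]
    (b): 73 ≥ 50 [met]
    (c): 50 ≥ 50 [met]
  The appellant carries Stage 1; the department now bears the burden.
Stage 2 — burden on department; standard: a production showing (weight is at least 24).
    (d): 24 ≥ 24 [met]
    (e): 45 ≥ 24 [met]
  Stage 2 is satisfied; the onus moves to the appellant.
Stage 3 — burden on appellant; standard: clear and convincing evidence (weight is at least 70).
    (f): 69 < 70 [not met]
    (g): 88 (department's 80 disregarded) ≥ 70 [met]
  Stage 3 not carried; the appellant fails its burden.
The department prevails.

department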